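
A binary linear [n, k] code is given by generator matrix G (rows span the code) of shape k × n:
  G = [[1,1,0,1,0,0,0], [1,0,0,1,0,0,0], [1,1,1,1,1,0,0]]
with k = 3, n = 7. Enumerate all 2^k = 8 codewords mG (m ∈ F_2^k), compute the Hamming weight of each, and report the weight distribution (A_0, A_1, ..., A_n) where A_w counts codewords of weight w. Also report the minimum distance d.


Weight distribution: A_0 = 1, A_1 = 1, A_2 = 2, A_3 = 2, A_4 = 1, A_5 = 1. Minimum distance d = 1.

Enumerate all 2^3 = 8 messages m ∈ F_2^3.
For each, compute codeword c = mG in F_2^7, then tally its weight.
  m = 000 → c = 0000000, weight = 0.
  m = 100 → c = 1101000, weight = 3.
  m = 010 → c = 1001000, weight = 2.
  m = 110 → c = 0100000, weight = 1.
  m = 001 → c = 1111100, weight = 5.
  m = 101 → c = 0010100, weight = 2.
  m = 011 → c = 0110100, weight = 3.
  m = 111 → c = 1011100, weight = 4.
Tally weights:
  weight 0: 1 codewords.
  weight 1: 1 codewords.
  weight 2: 2 codewords.
  weight 3: 2 codewords.
  weight 4: 1 codewords.
  weight 5: 1 codewords.
Minimum distance d = smallest w > 0 with A_w > 0 = 1.
Sanity: Σ A_w = 8 = 2^3 = 8 ✓.


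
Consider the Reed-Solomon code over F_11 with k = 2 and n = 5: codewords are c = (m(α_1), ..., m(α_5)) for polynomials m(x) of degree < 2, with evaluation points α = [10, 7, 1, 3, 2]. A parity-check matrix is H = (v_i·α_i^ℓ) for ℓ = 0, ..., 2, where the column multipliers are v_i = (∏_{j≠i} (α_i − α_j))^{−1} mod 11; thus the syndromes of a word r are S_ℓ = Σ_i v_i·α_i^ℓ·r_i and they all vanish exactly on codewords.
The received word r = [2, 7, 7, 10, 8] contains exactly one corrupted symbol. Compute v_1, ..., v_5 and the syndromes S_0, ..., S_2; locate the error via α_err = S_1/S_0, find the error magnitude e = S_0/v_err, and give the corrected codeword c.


S = (5, 5, 5), error at position 3, error magnitude e = 1, c = [2, 7, 6, 10, 8].

Step 1: column multipliers v_i = (∏_{j≠i}(α_i − α_j))^{−1} mod 11.
  i = 1 (α = 10): (10−7)(10−1)(10−3)(10−2) = 3·9·7·8 = 1512 ≡ 5, so v_1 = 5^{−1} = 9 (mod 11).
  i = 2 (α = 7): (7−10)(7−1)(7−3)(7−2) = (−3)·6·4·5 = −360 ≡ 3, so v_2 = 3^{−1} = 4 (mod 11).
  i = 3 (α = 1): (1−10)(1−7)(1−3)(1−2) = (−9)·(−6)·(−2)·(−1) = 108 ≡ 9, so v_3 = 9^{−1} = 5 (mod 11).
  i = 4 (α = 3): (3−10)(3−7)(3−1)(3−2) = (−7)·(−4)·2·1 = 56 ≡ 1, so v_4 = 1^{−1} = 1 (mod 11).
  i = 5 (α = 2): (2−10)(2−7)(2−1)(2−3) = (−8)·(−5)·1·(−1) = −40 ≡ 4, so v_5 = 4^{−1} = 3 (mod 11).
  v = [9, 4, 5, 1, 3].
Step 2: syndromes of r = [2, 7, 7, 10, 8] (all sums mod 11).
  S_0 = Σ v_i r_i = 9·2 + 4·7 + 5·7 + 1·10 + 3·8 = 115 ≡ 5.
  S_1 = Σ v_i α_i r_i = 9·10·2 + 4·7·7 + 5·1·7 + 1·3·10 + 3·2·8 = 489 ≡ 5.
  α_i^2 mod 11 = [1, 5, 1, 9, 4].
  S_2 = Σ v_i α_i^2 r_i = 9·1·2 + 4·5·7 + 5·1·7 + 1·9·10 + 3·4·8 = 379 ≡ 5.
  S = (5, 5, 5) ≠ 0, so r is not a codeword (an error is present).
Step 3: locate the error. For a single error e at position i, S_ℓ = v_i·e·α_i^ℓ, so α_err = S_1/S_0.
  S_0^{−1} = 5^{−1} = 9 (mod 11), so α_err = 5·9 = 45 ≡ 1 = α_3. Error position i = 3.
  Consistency check: S_2/S_1 = 5·9 = 45 ≡ 1 = α_err ✓ (single-error assumption holds).
Step 4: error magnitude e = S_0/v_3 = S_0·∏_{j≠3}(α_3 − α_j) = 5·9 = 45 ≡ 1 (mod 11).
Step 5: correct position 3: c_3 = r_3 − e = 7 − 1 ≡ 6 (mod 11). Hence c = [2, 7, 6, 10, 8].
  Check: interpolating c through the α_i gives m(x) = 4 + 2·x (degree < 2) with m(α_i) = c_i for every i, so c is indeed a codeword.


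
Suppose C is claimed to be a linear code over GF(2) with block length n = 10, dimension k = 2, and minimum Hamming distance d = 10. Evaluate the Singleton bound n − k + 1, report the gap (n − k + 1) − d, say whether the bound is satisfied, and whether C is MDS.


Singleton RHS = n − k + 1 = 9, slack = -1, bound violated (no such code; not MDS).

Singleton bound: d ≤ n − k + 1.
Here n = 10, k = 2, so n − k + 1 = 9.
Given d = 10, check d ≤ 9: NO.
Slack = (n − k + 1) − d = -1.
The slack is negative: d = 10 exceeds n − k + 1 = 9 by 1, so the Singleton bound is violated and no linear [10, 2, 10]_2 code can exist. In particular it is not MDS (MDS requires d = n − k + 1 exactly).
Description: the claimed parameters are [10, 2, 10]_2; such a code would be impossible (violates the Singleton bound).


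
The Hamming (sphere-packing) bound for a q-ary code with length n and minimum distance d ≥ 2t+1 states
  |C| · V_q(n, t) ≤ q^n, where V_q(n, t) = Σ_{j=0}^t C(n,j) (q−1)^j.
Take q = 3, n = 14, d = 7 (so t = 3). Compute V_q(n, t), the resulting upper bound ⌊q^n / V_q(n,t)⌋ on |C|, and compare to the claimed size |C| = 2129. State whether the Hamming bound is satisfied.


V_q(n, t) = 3305, q^n = 4782969, Hamming bound = 1447, |C| = 2129 > bound (violated).

Step 1: Compute V_q(n, t) = Σ_{j=0}^3 C(n, j) (q−1)^j.
  j = 0: C(14,0)·(2)^0 = 1·1 = 1.
  j = 1: C(14,1)·(2)^1 = 14·2 = 28.
  j = 2: C(14,2)·(2)^2 = 91·4 = 364.
  j = 3: C(14,3)·(2)^3 = 364·8 = 2912.
  V_q(n, t) = 1 + 28 + 364 + 2912 = 3305.
Step 2: q^n = 3^14 = 4782969.
Step 3: Hamming bound ⌊q^n / V_q(n,t)⌋ = ⌊4782969/3305⌋ = 1447.
Step 4: Compare |C| = 2129 to 1447: violated.
The claimed |C| lies above the Hamming bound, so no 3-ary code of length 14 with d ≥ 7 can have 2129 codewords.


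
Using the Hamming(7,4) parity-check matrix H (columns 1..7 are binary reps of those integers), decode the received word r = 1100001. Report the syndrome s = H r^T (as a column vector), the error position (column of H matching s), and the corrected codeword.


s = (1, 0, 0)^T, error position = 4, corrected codeword c = 1101001

Compute s = H r^T mod 2 one row at a time:
  s_1 = 0 + 0 + 0 + 1 = 1 ≡ 1 (mod 2).
  s_2 = 1 + 0 + 0 + 1 = 2 ≡ 0 (mod 2).
  s_3 = 1 + 0 + 0 + 1 = 2 ≡ 0 (mod 2).
s = (1, 0, 0)^T — this equals column 4 of H (binary 100), so error is at position 4.
Correct: flip bit 4 of r = 1100001 to get c = 1101001.


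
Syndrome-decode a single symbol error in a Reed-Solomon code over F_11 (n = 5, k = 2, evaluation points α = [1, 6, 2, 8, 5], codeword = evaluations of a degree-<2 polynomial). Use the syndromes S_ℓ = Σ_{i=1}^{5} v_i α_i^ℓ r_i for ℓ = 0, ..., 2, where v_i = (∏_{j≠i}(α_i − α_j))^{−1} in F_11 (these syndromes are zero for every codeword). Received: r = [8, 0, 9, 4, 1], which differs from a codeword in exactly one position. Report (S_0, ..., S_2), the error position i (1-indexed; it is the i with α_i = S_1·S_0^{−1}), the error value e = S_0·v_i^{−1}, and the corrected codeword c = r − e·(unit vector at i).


S = (5, 8, 4), error at position 2, error magnitude e = 9, c = [8, 2, 9, 4, 1].

Step 1: column multipliers v_i = (∏_{j≠i}(α_i − α_j))^{−1} mod 11.
  i = 1 (α = 1): (1−6)(1−2)(1−8)(1−5) = (−5)·(−1)·(−7)·(−4) = 140 ≡ 8, so v_1 = 8^{−1} = 7 (mod 11).
  i = 2 (α = 6): (6−1)(6−2)(6−8)(6−5) = 5·4·(−2)·1 = −40 ≡ 4, so v_2 = 4^{−1} = 3 (mod 11).
  i = 3 (α = 2): (2−1)(2−6)(2−8)(2−5) = 1·(−4)·(−6)·(−3) = −72 ≡ 5, so v_3 = 5^{−1} = 9 (mod 11).
  i = 4 (α = 8): (8−1)(8−6)(8−2)(8−5) = 7·2·6·3 = 252 ≡ 10, so v_4 = 10^{−1} = 10 (mod 11).
  i = 5 (α = 5): (5−1)(5−6)(5−2)(5−8) = 4·(−1)·3·(−3) = 36 ≡ 3, so v_5 = 3^{−1} = 4 (mod 11).
  v = [7, 3, 9, 10, 4].
Step 2: syndromes of r = [8, 0, 9, 4, 1] (all sums mod 11).
  S_0 = Σ v_i r_i = 7·8 + 3·0 + 9·9 + 10·4 + 4·1 = 181 ≡ 5.
  S_1 = Σ v_i α_i r_i = 7·1·8 + 3·6·0 + 9·2·9 + 10·8·4 + 4·5·1 = 558 ≡ 8.
  α_i^2 mod 11 = [1, 3, 4, 9, 3].
  S_2 = Σ v_i α_i^2 r_i = 7·1·8 + 3·3·0 + 9·4·9 + 10·9·4 + 4·3·1 = 752 ≡ 4.
  S = (5, 8, 4) ≠ 0, so r is not a codeword (an error is present).
Step 3: locate the error. For a single error e at position i, S_ℓ = v_i·e·α_i^ℓ, so α_err = S_1/S_0.
  S_0^{−1} = 5^{−1} = 9 (mod 11), so α_err = 8·9 = 72 ≡ 6 = α_2. Error position i = 2.
  Consistency check: S_2/S_1 = 4·7 = 28 ≡ 6 = α_err ✓ (single-error assumption holds).
Step 4: error magnitude e = S_0/v_2 = S_0·∏_{j≠2}(α_2 − α_j) = 5·4 = 20 ≡ 9 (mod 11).
Step 5: correct position 2: c_2 = r_2 − e = 0 − 9 ≡ 2 (mod 11). Hence c = [8, 2, 9, 4, 1].
  Check: interpolating c through the α_i gives m(x) = 7 + 1·x (degree < 2) with m(α_i) = c_i for every i, so c is indeed a codeword.


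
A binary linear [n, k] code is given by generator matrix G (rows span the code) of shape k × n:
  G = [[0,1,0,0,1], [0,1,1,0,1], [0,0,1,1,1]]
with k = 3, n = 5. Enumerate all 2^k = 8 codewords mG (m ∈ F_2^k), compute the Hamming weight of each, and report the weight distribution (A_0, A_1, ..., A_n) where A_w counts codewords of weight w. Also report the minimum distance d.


Weight distribution: A_0 = 1, A_1 = 1, A_2 = 3, A_3 = 3. Minimum distance d = 1.

Enumerate all 2^3 = 8 messages m ∈ F_2^3.
For each, compute codeword c = mG in F_2^5, then tally its weight.
  m = 000 → c = 00000, weight = 0.
  m = 100 → c = 01001, weight = 2.
  m = 010 → c = 01101, weight = 3.
  m = 110 → c = 00100, weight = 1.
  m = 001 → c = 00111, weight = 3.
  m = 101 → c = 01110, weight = 3.
  m = 011 → c = 01010, weight = 2.
  m = 111 → c = 00011, weight = 2.
Tally weights:
  weight 0: 1 codewords.
  weight 1: 1 codewords.
  weight 2: 3 codewords.
  weight 3: 3 codewords.
Minimum distance d = smallest w > 0 with A_w > 0 = 1.
Sanity: Σ A_w = 8 = 2^3 = 8 ✓.


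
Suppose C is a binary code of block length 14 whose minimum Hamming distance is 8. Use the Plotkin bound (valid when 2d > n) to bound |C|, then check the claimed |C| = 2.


Plotkin bound M ≤ 8; given |C| = 2 ≤ bound (satisfied).

Check applicability: 2d = 16, n = 14.
2d − n = 2 > 0, so Plotkin applies.
Compute d/(2d−n) = 8/2 ≈ 4.0000.
⌊d/(2d−n)⌋ = 4.
Plotkin bound: M ≤ 2·4 = 8.
Given |C| = 2, check: satisfied.
This |C| is below the Plotkin bound.


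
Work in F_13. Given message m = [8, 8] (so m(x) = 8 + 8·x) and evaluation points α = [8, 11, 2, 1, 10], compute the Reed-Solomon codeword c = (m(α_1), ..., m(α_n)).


c = [7, 5, 11, 3, 10]

Message polynomial: m(x) = 8 + 8·x (mod 13).
For each evaluation point α_i, compute m(α_i) mod 13:
  α_1 = 8: Horner steps 8 → 7, so m(8) = 7.
  α_2 = 11: Horner steps 8 → 5, so m(11) = 5.
  α_3 = 2: Horner steps 8 → 11, so m(2) = 11.
  α_4 = 1: Horner steps 8 → 3, so m(1) = 3.
  α_5 = 10: Horner steps 8 → 10, so m(10) = 10.
Codeword c = [7, 5, 11, 3, 10] ∈ F_13^5.


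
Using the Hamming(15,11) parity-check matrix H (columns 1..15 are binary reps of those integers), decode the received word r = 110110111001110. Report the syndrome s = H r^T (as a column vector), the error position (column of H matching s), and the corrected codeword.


s = (1, 0, 1, 1)^T, error position = 11, corrected codeword c = 110110111011110

Compute s = H r^T mod 2 one row at a time:
  s_1 = 1 + 1 + 0 + 0 + 1 + 1 + 1 + 0 = 5 ≡ 1 (mod 2).
  s_2 = 1 + 1 + 0 + 1 + 1 + 1 + 1 + 0 = 6 ≡ 0 (mod 2).
  s_3 = 1 + 0 + 0 + 1 + 0 + 0 + 1 + 0 = 3 ≡ 1 (mod 2).
  s_4 = 1 + 0 + 1 + 1 + 1 + 0 + 1 + 0 = 5 ≡ 1 (mod 2).
s = (1, 0, 1, 1)^T — this equals column 11 of H (binary 1011), so error is at position 11.
Correct: flip bit 11 of r = 110110111001110 to get c = 110110111011110.


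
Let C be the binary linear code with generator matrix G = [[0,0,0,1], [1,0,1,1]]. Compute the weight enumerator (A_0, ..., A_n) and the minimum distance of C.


Weight distribution: A_0 = 1, A_1 = 1, A_2 = 1, A_3 = 1. Minimum distance d = 1.

Enumerate all 2^2 = 4 messages m ∈ F_2^2.
For each, compute codeword c = mG in F_2^4, then tally its weight.
  m = 00 → c = 0000, weight = 0.
  m = 10 → c = 0001, weight = 1.
  m = 01 → c = 1011, weight = 3.
  m = 11 → c = 1010, weight = 2.
Tally weights:
  weight 0: 1 codewords.
  weight 1: 1 codewords.
  weight 2: 1 codewords.
  weight 3: 1 codewords.
Minimum distance d = smallest w > 0 with A_w > 0 = 1.
Sanity: Σ A_w = 4 = 2^2 = 4 ✓.


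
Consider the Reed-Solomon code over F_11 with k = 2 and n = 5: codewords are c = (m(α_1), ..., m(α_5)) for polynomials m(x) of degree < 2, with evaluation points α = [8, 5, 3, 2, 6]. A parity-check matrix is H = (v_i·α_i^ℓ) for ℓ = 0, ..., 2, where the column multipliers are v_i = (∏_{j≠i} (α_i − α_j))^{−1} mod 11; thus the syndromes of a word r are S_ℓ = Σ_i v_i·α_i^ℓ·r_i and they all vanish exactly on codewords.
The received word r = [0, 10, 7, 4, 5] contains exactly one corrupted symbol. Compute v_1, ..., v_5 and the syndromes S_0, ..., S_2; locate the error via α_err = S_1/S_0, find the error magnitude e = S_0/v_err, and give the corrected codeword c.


S = (9, 1, 5), error at position 2, error magnitude e = 8, c = [0, 2, 7, 4, 5].

Step 1: column multipliers v_i = (∏_{j≠i}(α_i − α_j))^{−1} mod 11.
  i = 1 (α = 8): (8−5)(8−3)(8−2)(8−6) = 3·5·6·2 = 180 ≡ 4, so v_1 = 4^{−1} = 3 (mod 11).
  i = 2 (α = 5): (5−8)(5−3)(5−2)(5−6) = (−3)·2·3·(−1) = 18 ≡ 7, so v_2 = 7^{−1} = 8 (mod 11).
  i = 3 (α = 3): (3−8)(3−5)(3−2)(3−6) = (−5)·(−2)·1·(−3) = −30 ≡ 3, so v_3 = 3^{−1} = 4 (mod 11).
  i = 4 (α = 2): (2−8)(2−5)(2−3)(2−6) = (−6)·(−3)·(−1)·(−4) = 72 ≡ 6, so v_4 = 6^{−1} = 2 (mod 11).
  i = 5 (α = 6): (6−8)(6−5)(6−3)(6−2) = (−2)·1·3·4 = −24 ≡ 9, so v_5 = 9^{−1} = 5 (mod 11).
  v = [3, 8, 4, 2, 5].
Step 2: syndromes of r = [0, 10, 7, 4, 5] (all sums mod 11).
  S_0 = Σ v_i r_i = 3·0 + 8·10 + 4·7 + 2·4 + 5·5 = 141 ≡ 9.
  S_1 = Σ v_i α_i r_i = 3·8·0 + 8·5·10 + 4·3·7 + 2·2·4 + 5·6·5 = 650 ≡ 1.
  α_i^2 mod 11 = [9, 3, 9, 4, 3].
  S_2 = Σ v_i α_i^2 r_i = 3·9·0 + 8·3·10 + 4·9·7 + 2·4·4 + 5·3·5 = 599 ≡ 5.
  S = (9, 1, 5) ≠ 0, so r is not a codeword (an error is present).
Step 3: locate the error. For a single error e at position i, S_ℓ = v_i·e·α_i^ℓ, so α_err = S_1/S_0.
  S_0^{−1} = 9^{−1} = 5 (mod 11), so α_err = 1·5 = 5 ≡ 5 = α_2. Error position i = 2.
  Consistency check: S_2/S_1 = 5·1 = 5 ≡ 5 = α_err ✓ (single-error assumption holds).
Step 4: error magnitude e = S_0/v_2 = S_0·∏_{j≠2}(α_2 − α_j) = 9·7 = 63 ≡ 8 (mod 11).
Step 5: correct position 2: c_2 = r_2 − e = 10 − 8 ≡ 2 (mod 11). Hence c = [0, 2, 7, 4, 5].
  Check: interpolating c through the α_i gives m(x) = 9 + 3·x (degree < 2) with m(α_i) = c_i for every i, so c is indeed a codeword.


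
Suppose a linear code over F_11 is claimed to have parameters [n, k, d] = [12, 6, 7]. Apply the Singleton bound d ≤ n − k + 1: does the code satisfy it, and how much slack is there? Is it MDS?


Singleton RHS = n − k + 1 = 7, slack = 0, bound satisfied, MDS.

Singleton bound: d ≤ n − k + 1.
Here n = 12, k = 6, so n − k + 1 = 7.
Given d = 7, check d ≤ 7: YES.
Slack = (n − k + 1) − d = 0.
The code is MDS (slack = 0).
Description: the claimed parameters are [12, 6, 7]_11; such a code would be MDS (meets Singleton bound).


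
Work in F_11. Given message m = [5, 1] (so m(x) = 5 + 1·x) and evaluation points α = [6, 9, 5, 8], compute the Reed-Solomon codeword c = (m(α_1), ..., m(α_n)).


c = [0, 3, 10, 2]

Message polynomial: m(x) = 5 + 1·x (mod 11).
For each evaluation point α_i, compute m(α_i) mod 11:
  α_1 = 6: Horner steps 1 → 0, so m(6) = 0.
  α_2 = 9: Horner steps 1 → 3, so m(9) = 3.
  α_3 = 5: Horner steps 1 → 10, so m(5) = 10.
  α_4 = 8: Horner steps 1 → 2, so m(8) = 2.
Codeword c = [0, 3, 10, 2] ∈ F_11^4.


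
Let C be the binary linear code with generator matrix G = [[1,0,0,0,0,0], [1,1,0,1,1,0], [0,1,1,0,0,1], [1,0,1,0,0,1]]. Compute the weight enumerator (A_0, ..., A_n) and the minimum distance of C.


Weight distribution: A_0 = 1, A_1 = 2, A_2 = 3, A_3 = 4, A_4 = 3, A_5 = 2, A_6 = 1. Minimum distance d = 1.

Enumerate all 2^4 = 16 messages m ∈ F_2^4.
For each, compute codeword c = mG in F_2^6, then tally its weight.
  m = 0000 → c = 000000, weight = 0.
  m = 1000 → c = 100000, weight = 1.
  m = 0100 → c = 110110, weight = 4.
  m = 1100 → c = 010110, weight = 3.
  m = 0010 → c = 011001, weight = 3.
  m = 1010 → c = 111001, weight = 4.
  m = 0110 → c = 101111, weight = 5.
  m = 1110 → c = 001111, weight = 4.
  m = 0001 → c = 101001, weight = 3.
  m = 1001 → c = 001001, weight = 2.
  m = 0101 → c = 011111, weight = 5.
  m = 1101 → c = 111111, weight = 6.
  m = 0011 → c = 110000, weight = 2.
  m = 1011 → c = 010000, weight = 1.
  m = 0111 → c = 000110, weight = 2.
  m = 1111 → c = 100110, weight = 3.
Tally weights:
  weight 0: 1 codewords.
  weight 1: 2 codewords.
  weight 2: 3 codewords.
  weight 3: 4 codewords.
  weight 4: 3 codewords.
  weight 5: 2 codewords.
  weight 6: 1 codewords.
Minimum distance d = smallest w > 0 with A_w > 0 = 1.
Sanity: Σ A_w = 16 = 2^4 = 16 ✓.


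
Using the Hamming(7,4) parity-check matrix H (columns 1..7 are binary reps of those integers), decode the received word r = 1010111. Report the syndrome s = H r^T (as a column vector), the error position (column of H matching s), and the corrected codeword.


s = (1, 1, 0)^T, error position = 6, corrected codeword c = 1010101

Compute s = H r^T mod 2 one row at a time:
  s_1 = 0 + 1 + 1 + 1 = 3 ≡ 1 (mod 2).
  s_2 = 0 + 1 + 1 + 1 = 3 ≡ 1 (mod 2).
  s_3 = 1 + 1 + 1 + 1 = 4 ≡ 0 (mod 2).
s = (1, 1, 0)^T — this equals column 6 of H (binary 110), so error is at position 6.
Correct: flip bit 6 of r = 1010111 to get c = 1010101.


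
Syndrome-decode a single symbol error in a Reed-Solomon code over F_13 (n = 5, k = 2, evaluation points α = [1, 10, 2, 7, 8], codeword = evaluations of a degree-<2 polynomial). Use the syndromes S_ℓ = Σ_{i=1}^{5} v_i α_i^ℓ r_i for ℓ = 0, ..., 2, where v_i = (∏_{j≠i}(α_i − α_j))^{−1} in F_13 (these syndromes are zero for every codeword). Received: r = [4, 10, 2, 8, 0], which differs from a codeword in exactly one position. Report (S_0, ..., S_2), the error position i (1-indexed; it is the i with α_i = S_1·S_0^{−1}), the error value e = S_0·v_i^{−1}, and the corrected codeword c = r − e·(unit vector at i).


S = (12, 11, 9), error at position 3, error magnitude e = 6, c = [4, 10, 9, 8, 0].

Step 1: column multipliers v_i = (∏_{j≠i}(α_i − α_j))^{−1} mod 13.
  i = 1 (α = 1): (1−10)(1−2)(1−7)(1−8) = (−9)·(−1)·(−6)·(−7) = 378 ≡ 1, so v_1 = 1^{−1} = 1 (mod 13).
  i = 2 (α = 10): (10−1)(10−2)(10−7)(10−8) = 9·8·3·2 = 432 ≡ 3, so v_2 = 3^{−1} = 9 (mod 13).
  i = 3 (α = 2): (2−1)(2−10)(2−7)(2−8) = 1·(−8)·(−5)·(−6) = −240 ≡ 7, so v_3 = 7^{−1} = 2 (mod 13).
  i = 4 (α = 7): (7−1)(7−10)(7−2)(7−8) = 6·(−3)·5·(−1) = 90 ≡ 12, so v_4 = 12^{−1} = 12 (mod 13).
  i = 5 (α = 8): (8−1)(8−10)(8−2)(8−7) = 7·(−2)·6·1 = −84 ≡ 7, so v_5 = 7^{−1} = 2 (mod 13).
  v = [1, 9, 2, 12, 2].
Step 2: syndromes of r = [4, 10, 2, 8, 0] (all sums mod 13).
  S_0 = Σ v_i r_i = 1·4 + 9·10 + 2·2 + 12·8 + 2·0 = 194 ≡ 12.
  S_1 = Σ v_i α_i r_i = 1·1·4 + 9·10·10 + 2·2·2 + 12·7·8 + 2·8·0 = 1584 ≡ 11.
  α_i^2 mod 13 = [1, 9, 4, 10, 12].
  S_2 = Σ v_i α_i^2 r_i = 1·1·4 + 9·9·10 + 2·4·2 + 12·10·8 + 2·12·0 = 1790 ≡ 9.
  S = (12, 11, 9) ≠ 0, so r is not a codeword (an error is present).
Step 3: locate the error. For a single error e at position i, S_ℓ = v_i·e·α_i^ℓ, so α_err = S_1/S_0.
  S_0^{−1} = 12^{−1} = 12 (mod 13), so α_err = 11·12 = 132 ≡ 2 = α_3. Error position i = 3.
  Consistency check: S_2/S_1 = 9·6 = 54 ≡ 2 = α_err ✓ (single-error assumption holds).
Step 4: error magnitude e = S_0/v_3 = S_0·∏_{j≠3}(α_3 − α_j) = 12·7 = 84 ≡ 6 (mod 13).
Step 5: correct position 3: c_3 = r_3 − e = 2 − 6 ≡ 9 (mod 13). Hence c = [4, 10, 9, 8, 0].
  Check: interpolating c through the α_i gives m(x) = 12 + 5·x (degree < 2) with m(α_i) = c_i for every i, so c is indeed a codeword.


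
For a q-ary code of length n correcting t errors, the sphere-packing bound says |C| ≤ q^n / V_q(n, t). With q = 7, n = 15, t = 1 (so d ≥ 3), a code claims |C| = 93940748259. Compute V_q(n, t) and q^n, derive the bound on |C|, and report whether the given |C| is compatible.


V_q(n, t) = 91, q^n = 4747561509943, Hamming bound = 52171005603, |C| = 93940748259 > bound (violated).

Step 1: Compute V_q(n, t) = Σ_{j=0}^1 C(n, j) (q−1)^j.
  j = 0: C(15,0)·(6)^0 = 1·1 = 1.
  j = 1: C(15,1)·(6)^1 = 15·6 = 90.
  V_q(n, t) = 1 + 90 = 91.
Step 2: q^n = 7^15 = 4747561509943.
Step 3: Hamming bound ⌊q^n / V_q(n,t)⌋ = ⌊4747561509943/91⌋ = 52171005603.
Step 4: Compare |C| = 93940748259 to 52171005603: violated.
The claimed |C| lies above the Hamming bound, so no 7-ary code of length 15 with d ≥ 3 can have 93940748259 codewords.


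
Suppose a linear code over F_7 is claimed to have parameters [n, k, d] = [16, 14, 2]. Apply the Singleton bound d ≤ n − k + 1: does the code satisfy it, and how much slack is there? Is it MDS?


Singleton RHS = n − k + 1 = 3, slack = 1, bound satisfied, not MDS.

Singleton bound: d ≤ n − k + 1.
Here n = 16, k = 14, so n − k + 1 = 3.
Given d = 2, check d ≤ 3: YES.
Slack = (n − k + 1) − d = 1.
The code is NOT MDS (slack = 1 > 0).
Description: the claimed parameters are [16, 14, 2]_7; such a code would be non-MDS.


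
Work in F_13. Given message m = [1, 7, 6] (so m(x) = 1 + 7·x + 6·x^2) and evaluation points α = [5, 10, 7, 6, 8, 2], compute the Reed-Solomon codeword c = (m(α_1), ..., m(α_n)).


c = [4, 8, 6, 12, 12, 0]

Message polynomial: m(x) = 1 + 7·x + 6·x^2 (mod 13).
For each evaluation point α_i, compute m(α_i) mod 13:
  α_1 = 5: Horner steps 6 → 11 → 4, so m(5) = 4.
  α_2 = 10: Horner steps 6 → 2 → 8, so m(10) = 8.
  α_3 = 7: Horner steps 6 → 10 → 6, so m(7) = 6.
  α_4 = 6: Horner steps 6 → 4 → 12, so m(6) = 12.
  α_5 = 8: Horner steps 6 → 3 → 12, so m(8) = 12.
  α_6 = 2: Horner steps 6 → 6 → 0, so m(2) = 0.
Codeword c = [4, 8, 6, 12, 12, 0] ∈ F_13^6.


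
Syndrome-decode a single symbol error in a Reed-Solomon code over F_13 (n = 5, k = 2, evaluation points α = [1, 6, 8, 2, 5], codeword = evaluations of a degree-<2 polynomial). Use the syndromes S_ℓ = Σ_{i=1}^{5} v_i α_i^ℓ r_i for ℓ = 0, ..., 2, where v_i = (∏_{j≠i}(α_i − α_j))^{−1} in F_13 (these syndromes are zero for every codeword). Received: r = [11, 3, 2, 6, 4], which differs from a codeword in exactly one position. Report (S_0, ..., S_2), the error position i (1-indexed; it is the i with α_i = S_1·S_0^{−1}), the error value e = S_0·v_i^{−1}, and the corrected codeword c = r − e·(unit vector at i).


S = (9, 2, 12), error at position 2, error magnitude e = 4, c = [11, 12, 2, 6, 4].

Step 1: column multipliers v_i = (∏_{j≠i}(α_i − α_j))^{−1} mod 13.
  i = 1 (α = 1): (1−6)(1−8)(1−2)(1−5) = (−5)·(−7)·(−1)·(−4) = 140 ≡ 10, so v_1 = 10^{−1} = 4 (mod 13).
  i = 2 (α = 6): (6−1)(6−8)(6−2)(6−5) = 5·(−2)·4·1 = −40 ≡ 12, so v_2 = 12^{−1} = 12 (mod 13).
  i = 3 (α = 8): (8−1)(8−6)(8−2)(8−5) = 7·2·6·3 = 252 ≡ 5, so v_3 = 5^{−1} = 8 (mod 13).
  i = 4 (α = 2): (2−1)(2−6)(2−8)(2−5) = 1·(−4)·(−6)·(−3) = −72 ≡ 6, so v_4 = 6^{−1} = 11 (mod 13).
  i = 5 (α = 5): (5−1)(5−6)(5−8)(5−2) = 4·(−1)·(−3)·3 = 36 ≡ 10, so v_5 = 10^{−1} = 4 (mod 13).
  v = [4, 12, 8, 11, 4].
Step 2: syndromes of r = [11, 3, 2, 6, 4] (all sums mod 13).
  S_0 = Σ v_i r_i = 4·11 + 12·3 + 8·2 + 11·6 + 4·4 = 178 ≡ 9.
  S_1 = Σ v_i α_i r_i = 4·1·11 + 12·6·3 + 8·8·2 + 11·2·6 + 4·5·4 = 600 ≡ 2.
  α_i^2 mod 13 = [1, 10, 12, 4, 12].
  S_2 = Σ v_i α_i^2 r_i = 4·1·11 + 12·10·3 + 8·12·2 + 11·4·6 + 4·12·4 = 1052 ≡ 12.
  S = (9, 2, 12) ≠ 0, so r is not a codeword (an error is present).
Step 3: locate the error. For a single error e at position i, S_ℓ = v_i·e·α_i^ℓ, so α_err = S_1/S_0.
  S_0^{−1} = 9^{−1} = 3 (mod 13), so α_err = 2·3 = 6 ≡ 6 = α_2. Error position i = 2.
  Consistency check: S_2/S_1 = 12·7 = 84 ≡ 6 = α_err ✓ (single-error assumption holds).
Step 4: error magnitude e = S_0/v_2 = S_0·∏_{j≠2}(α_2 − α_j) = 9·12 = 108 ≡ 4 (mod 13).
Step 5: correct position 2: c_2 = r_2 − e = 3 − 4 ≡ 12 (mod 13). Hence c = [11, 12, 2, 6, 4].
  Check: interpolating c through the α_i gives m(x) = 3 + 8·x (degree < 2) with m(α_i) = c_i for every i, so c is indeed a codeword.


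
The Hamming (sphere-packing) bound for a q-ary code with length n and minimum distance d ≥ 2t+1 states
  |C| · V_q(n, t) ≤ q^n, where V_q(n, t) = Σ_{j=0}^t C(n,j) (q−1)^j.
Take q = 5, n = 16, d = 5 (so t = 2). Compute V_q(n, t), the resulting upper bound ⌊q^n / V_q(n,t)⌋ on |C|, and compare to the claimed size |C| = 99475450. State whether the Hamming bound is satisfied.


V_q(n, t) = 1985, q^n = 152587890625, Hamming bound = 76870473, |C| = 99475450 > bound (violated).

Step 1: Compute V_q(n, t) = Σ_{j=0}^2 C(n, j) (q−1)^j.
  j = 0: C(16,0)·(4)^0 = 1·1 = 1.
  j = 1: C(16,1)·(4)^1 = 16·4 = 64.
  j = 2: C(16,2)·(4)^2 = 120·16 = 1920.
  V_q(n, t) = 1 + 64 + 1920 = 1985.
Step 2: q^n = 5^16 = 152587890625.
Step 3: Hamming bound ⌊q^n / V_q(n,t)⌋ = ⌊152587890625/1985⌋ = 76870473.
Step 4: Compare |C| = 99475450 to 76870473: violated.
The claimed |C| lies above the Hamming bound, so no 5-ary code of length 16 with d ≥ 5 can have 99475450 codewords.


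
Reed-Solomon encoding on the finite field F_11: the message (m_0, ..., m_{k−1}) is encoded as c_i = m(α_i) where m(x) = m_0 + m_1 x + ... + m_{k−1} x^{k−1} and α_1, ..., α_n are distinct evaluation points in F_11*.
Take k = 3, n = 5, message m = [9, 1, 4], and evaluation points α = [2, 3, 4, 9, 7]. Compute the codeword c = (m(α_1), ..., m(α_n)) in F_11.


c = [5, 4, 0, 1, 3]

Message polynomial: m(x) = 9 + 1·x + 4·x^2 (mod 11).
For each evaluation point α_i, compute m(α_i) mod 11:
  α_1 = 2: Horner steps 4 → 9 → 5, so m(2) = 5.
  α_2 = 3: Horner steps 4 → 2 → 4, so m(3) = 4.
  α_3 = 4: Horner steps 4 → 6 → 0, so m(4) = 0.
  α_4 = 9: Horner steps 4 → 4 → 1, so m(9) = 1.
  α_5 = 7: Horner steps 4 → 7 → 3, so m(7) = 3.
Codeword c = [5, 4, 0, 1, 3] ∈ F_11^5.


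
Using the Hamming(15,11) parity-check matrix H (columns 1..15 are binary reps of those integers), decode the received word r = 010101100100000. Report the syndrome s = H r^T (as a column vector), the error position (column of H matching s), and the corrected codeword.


s = (1, 1, 0, 1)^T, error position = 13, corrected codeword c = 010101100100100

Compute s = H r^T mod 2 one row at a time:
  s_1 = 0 + 0 + 1 + 0 + 0 + 0 + 0 + 0 = 1 ≡ 1 (mod 2).
  s_2 = 1 + 0 + 1 + 1 + 0 + 0 + 0 + 0 = 3 ≡ 1 (mod 2).
  s_3 = 1 + 0 + 1 + 1 + 1 + 0 + 0 + 0 = 4 ≡ 0 (mod 2).
  s_4 = 0 + 0 + 0 + 1 + 0 + 0 + 0 + 0 = 1 ≡ 1 (mod 2).
s = (1, 1, 0, 1)^T — this equals column 13 of H (binary 1101), so error is at position 13.
Correct: flip bit 13 of r = 010101100100000 to get c = 010101100100100.


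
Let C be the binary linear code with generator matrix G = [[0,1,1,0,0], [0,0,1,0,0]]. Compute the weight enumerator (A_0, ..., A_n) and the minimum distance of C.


Weight distribution: A_0 = 1, A_1 = 2, A_2 = 1. Minimum distance d = 1.

Enumerate all 2^2 = 4 messages m ∈ F_2^2.
For each, compute codeword c = mG in F_2^5, then tally its weight.
  m = 00 → c = 00000, weight = 0.
  m = 10 → c = 01100, weight = 2.
  m = 01 → c = 00100, weight = 1.
  m = 11 → c = 01000, weight = 1.
Tally weights:
  weight 0: 1 codewords.
  weight 1: 2 codewords.
  weight 2: 1 codewords.
Minimum distance d = smallest w > 0 with A_w > 0 = 1.
Sanity: Σ A_w = 4 = 2^2 = 4 ✓.


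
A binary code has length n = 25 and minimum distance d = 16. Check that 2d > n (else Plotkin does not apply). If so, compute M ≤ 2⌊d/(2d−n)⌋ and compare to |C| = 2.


Plotkin bound M ≤ 4; given |C| = 2 ≤ bound (satisfied).

Check applicability: 2d = 32, n = 25.
2d − n = 7 > 0, so Plotkin applies.
Compute d/(2d−n) = 16/7 ≈ 2.2857.
⌊d/(2d−n)⌋ = 2.
Plotkin bound: M ≤ 2·2 = 4.
Given |C| = 2, check: satisfied.
This |C| is below the Plotkin bound.


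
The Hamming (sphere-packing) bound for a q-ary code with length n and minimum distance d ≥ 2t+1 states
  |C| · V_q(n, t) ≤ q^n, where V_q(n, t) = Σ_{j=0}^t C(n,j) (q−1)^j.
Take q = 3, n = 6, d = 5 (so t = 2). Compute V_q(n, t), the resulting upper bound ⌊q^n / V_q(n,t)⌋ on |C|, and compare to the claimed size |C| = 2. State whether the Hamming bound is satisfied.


V_q(n, t) = 73, q^n = 729, Hamming bound = 9, |C| = 2 ≤ bound (satisfied).

Step 1: Compute V_q(n, t) = Σ_{j=0}^2 C(n, j) (q−1)^j.
  j = 0: C(6,0)·(2)^0 = 1·1 = 1.
  j = 1: C(6,1)·(2)^1 = 6·2 = 12.
  j = 2: C(6,2)·(2)^2 = 15·4 = 60.
  V_q(n, t) = 1 + 12 + 60 = 73.
Step 2: q^n = 3^6 = 729.
Step 3: Hamming bound ⌊q^n / V_q(n,t)⌋ = ⌊729/73⌋ = 9.
Step 4: Compare |C| = 2 to 9: satisfied.
The claimed |C| lies below the Hamming bound.


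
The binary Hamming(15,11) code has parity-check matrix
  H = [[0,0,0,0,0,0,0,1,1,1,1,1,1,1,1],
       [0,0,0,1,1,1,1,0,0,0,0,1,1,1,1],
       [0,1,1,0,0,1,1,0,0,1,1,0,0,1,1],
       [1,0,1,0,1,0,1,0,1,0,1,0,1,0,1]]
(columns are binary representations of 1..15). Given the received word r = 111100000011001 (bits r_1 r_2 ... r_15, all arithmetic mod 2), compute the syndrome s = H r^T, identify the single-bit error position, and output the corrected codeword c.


s = (1, 1, 0, 0)^T, error position = 12, corrected codeword c = 111100000010001

Compute s = H r^T mod 2 one row at a time:
  s_1 = 0 + 0 + 0 + 1 + 1 + 0 + 0 + 1 = 3 ≡ 1 (mod 2).
  s_2 = 1 + 0 + 0 + 0 + 1 + 0 + 0 + 1 = 3 ≡ 1 (mod 2).
  s_3 = 1 + 1 + 0 + 0 + 0 + 1 + 0 + 1 = 4 ≡ 0 (mod 2).
  s_4 = 1 + 1 + 0 + 0 + 0 + 1 + 0 + 1 = 4 ≡ 0 (mod 2).
s = (1, 1, 0, 0)^T — this equals column 12 of H (binary 1100), so error is at position 12.
Correct: flip bit 12 of r = 111100000011001 to get c = 111100000010001.


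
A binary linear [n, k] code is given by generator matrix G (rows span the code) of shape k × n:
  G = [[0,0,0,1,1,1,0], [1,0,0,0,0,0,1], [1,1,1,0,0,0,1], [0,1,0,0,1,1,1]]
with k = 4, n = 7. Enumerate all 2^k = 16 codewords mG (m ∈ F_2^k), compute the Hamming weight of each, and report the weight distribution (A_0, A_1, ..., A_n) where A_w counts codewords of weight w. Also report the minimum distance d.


Weight distribution: A_0 = 1, A_2 = 2, A_3 = 5, A_4 = 5, A_5 = 2, A_7 = 1. Minimum distance d = 2.

Enumerate all 2^4 = 16 messages m ∈ F_2^4.
For each, compute codeword c = mG in F_2^7, then tally its weight.
  m = 0000 → c = 0000000, weight = 0.
  m = 1000 → c = 0001110, weight = 3.
  m = 0100 → c = 1000001, weight = 2.
  m = 1100 → c = 1001111, weight = 5.
  m = 0010 → c = 1110001, weight = 4.
  m = 1010 → c = 1111111, weight = 7.
  m = 0110 → c = 0110000, weight = 2.
  m = 1110 → c = 0111110, weight = 5.
  m = 0001 → c = 0100111, weight = 4.
  m = 1001 → c = 0101001, weight = 3.
  m = 0101 → c = 1100110, weight = 4.
  m = 1101 → c = 1101000, weight = 3.
  m = 0011 → c = 1010110, weight = 4.
  m = 1011 → c = 1011000, weight = 3.
  m = 0111 → c = 0010111, weight = 4.
  m = 1111 → c = 0011001, weight = 3.
Tally weights:
  weight 0: 1 codewords.
  weight 2: 2 codewords.
  weight 3: 5 codewords.
  weight 4: 5 codewords.
  weight 5: 2 codewords.
  weight 7: 1 codewords.
Minimum distance d = smallest w > 0 with A_w > 0 = 2.
Sanity: Σ A_w = 16 = 2^4 = 16 ✓.


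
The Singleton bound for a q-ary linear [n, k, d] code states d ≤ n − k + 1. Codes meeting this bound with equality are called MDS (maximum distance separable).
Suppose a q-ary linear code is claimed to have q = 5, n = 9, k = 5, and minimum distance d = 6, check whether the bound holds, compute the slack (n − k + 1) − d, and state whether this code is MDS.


Singleton RHS = n − k + 1 = 5, slack = -1, bound violated (no such code; not MDS).

Singleton bound: d ≤ n − k + 1.
Here n = 9, k = 5, so n − k + 1 = 5.
Given d = 6, check d ≤ 5: NO.
Slack = (n − k + 1) − d = -1.
The slack is negative: d = 6 exceeds n − k + 1 = 5 by 1, so the Singleton bound is violated and no linear [9, 5, 6]_5 code can exist. In particular it is not MDS (MDS requires d = n − k + 1 exactly).
Description: the claimed parameters are [9, 5, 6]_5; such a code would be impossible (violates the Singleton bound).


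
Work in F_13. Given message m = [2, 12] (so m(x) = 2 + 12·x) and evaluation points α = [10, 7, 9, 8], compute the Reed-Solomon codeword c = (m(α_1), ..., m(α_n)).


c = [5, 8, 6, 7]

Message polynomial: m(x) = 2 + 12·x (mod 13).
For each evaluation point α_i, compute m(α_i) mod 13:
  α_1 = 10: Horner steps 12 → 5, so m(10) = 5.
  α_2 = 7: Horner steps 12 → 8, so m(7) = 8.
  α_3 = 9: Horner steps 12 → 6, so m(9) = 6.
  α_4 = 8: Horner steps 12 → 7, so m(8) = 7.
Codeword c = [5, 8, 6, 7] ∈ F_13^4.


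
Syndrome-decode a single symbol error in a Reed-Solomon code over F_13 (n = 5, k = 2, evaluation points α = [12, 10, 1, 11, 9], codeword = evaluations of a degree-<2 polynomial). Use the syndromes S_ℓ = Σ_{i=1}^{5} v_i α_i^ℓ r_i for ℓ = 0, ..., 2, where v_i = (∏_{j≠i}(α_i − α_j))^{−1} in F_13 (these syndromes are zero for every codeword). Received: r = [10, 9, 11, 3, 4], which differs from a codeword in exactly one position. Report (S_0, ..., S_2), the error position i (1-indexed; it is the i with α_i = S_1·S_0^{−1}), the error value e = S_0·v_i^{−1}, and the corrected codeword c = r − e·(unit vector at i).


S = (7, 11, 8), error at position 5, error magnitude e = 2, c = [10, 9, 11, 3, 2].

Step 1: column multipliers v_i = (∏_{j≠i}(α_i − α_j))^{−1} mod 13.
  i = 1 (α = 12): (12−10)(12−1)(12−11)(12−9) = 2·11·1·3 = 66 ≡ 1, so v_1 = 1^{−1} = 1 (mod 13).
  i = 2 (α = 10): (10−12)(10−1)(10−11)(10−9) = (−2)·9·(−1)·1 = 18 ≡ 5, so v_2 = 5^{−1} = 8 (mod 13).
  i = 3 (α = 1): (1−12)(1−10)(1−11)(1−9) = (−11)·(−9)·(−10)·(−8) = 7920 ≡ 3, so v_3 = 3^{−1} = 9 (mod 13).
  i = 4 (α = 11): (11−12)(11−10)(11−1)(11−9) = (−1)·1·10·2 = −20 ≡ 6, so v_4 = 6^{−1} = 11 (mod 13).
  i = 5 (α = 9): (9−12)(9−10)(9−1)(9−11) = (−3)·(−1)·8·(−2) = −48 ≡ 4, so v_5 = 4^{−1} = 10 (mod 13).
  v = [1, 8, 9, 11, 10].
Step 2: syndromes of r = [10, 9, 11, 3, 4] (all sums mod 13).
  S_0 = Σ v_i r_i = 1·10 + 8·9 + 9·11 + 11·3 + 10·4 = 254 ≡ 7.
  S_1 = Σ v_i α_i r_i = 1·12·10 + 8·10·9 + 9·1·11 + 11·11·3 + 10·9·4 = 1662 ≡ 11.
  α_i^2 mod 13 = [1, 9, 1, 4, 3].
  S_2 = Σ v_i α_i^2 r_i = 1·1·10 + 8·9·9 + 9·1·11 + 11·4·3 + 10·3·4 = 1009 ≡ 8.
  S = (7, 11, 8) ≠ 0, so r is not a codeword (an error is present).
Step 3: locate the error. For a single error e at position i, S_ℓ = v_i·e·α_i^ℓ, so α_err = S_1/S_0.
  S_0^{−1} = 7^{−1} = 2 (mod 13), so α_err = 11·2 = 22 ≡ 9 = α_5. Error position i = 5.
  Consistency check: S_2/S_1 = 8·6 = 48 ≡ 9 = α_err ✓ (single-error assumption holds).
Step 4: error magnitude e = S_0/v_5 = S_0·∏_{j≠5}(α_5 − α_j) = 7·4 = 28 ≡ 2 (mod 13).
Step 5: correct position 5: c_5 = r_5 − e = 4 − 2 ≡ 2 (mod 13). Hence c = [10, 9, 11, 3, 2].
  Check: interpolating c through the α_i gives m(x) = 4 + 7·x (degree < 2) with m(α_i) = c_i for every i, so c is indeed a codeword.


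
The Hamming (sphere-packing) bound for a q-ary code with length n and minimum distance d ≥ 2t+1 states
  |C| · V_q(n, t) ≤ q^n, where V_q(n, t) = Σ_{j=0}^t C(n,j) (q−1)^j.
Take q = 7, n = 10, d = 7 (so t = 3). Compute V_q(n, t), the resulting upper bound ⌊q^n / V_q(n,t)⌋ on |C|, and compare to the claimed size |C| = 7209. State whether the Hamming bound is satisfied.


V_q(n, t) = 27601, q^n = 282475249, Hamming bound = 10234, |C| = 7209 ≤ bound (satisfied).

Step 1: Compute V_q(n, t) = Σ_{j=0}^3 C(n, j) (q−1)^j.
  j = 0: C(10,0)·(6)^0 = 1·1 = 1.
  j = 1: C(10,1)·(6)^1 = 10·6 = 60.
  j = 2: C(10,2)·(6)^2 = 45·36 = 1620.
  j = 3: C(10,3)·(6)^3 = 120·216 = 25920.
  V_q(n, t) = 1 + 60 + 1620 + 25920 = 27601.
Step 2: q^n = 7^10 = 282475249.
Step 3: Hamming bound ⌊q^n / V_q(n,t)⌋ = ⌊282475249/27601⌋ = 10234.
Step 4: Compare |C| = 7209 to 10234: satisfied.
The claimed |C| lies below the Hamming bound.


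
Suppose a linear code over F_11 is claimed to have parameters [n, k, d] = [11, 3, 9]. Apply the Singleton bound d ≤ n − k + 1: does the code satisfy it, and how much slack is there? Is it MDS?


Singleton RHS = n − k + 1 = 9, slack = 0, bound satisfied, MDS.

Singleton bound: d ≤ n − k + 1.
Here n = 11, k = 3, so n − k + 1 = 9.
Given d = 9, check d ≤ 9: YES.
Slack = (n − k + 1) − d = 0.
The code is MDS (slack = 0).
Description: the claimed parameters are [11, 3, 9]_11; such a code would be MDS (meets Singleton bound).


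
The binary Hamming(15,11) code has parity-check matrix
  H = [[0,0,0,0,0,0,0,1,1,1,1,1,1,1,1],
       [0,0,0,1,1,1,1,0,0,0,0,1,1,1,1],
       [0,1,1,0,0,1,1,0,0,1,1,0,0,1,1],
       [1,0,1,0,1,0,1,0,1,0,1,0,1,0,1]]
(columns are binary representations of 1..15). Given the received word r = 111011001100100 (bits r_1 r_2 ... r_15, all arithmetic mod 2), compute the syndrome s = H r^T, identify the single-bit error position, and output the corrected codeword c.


s = (1, 1, 0, 1)^T, error position = 13, corrected codeword c = 111011001100000

Compute s = H r^T mod 2 one row at a time:
  s_1 = 0 + 1 + 1 + 0 + 0 + 1 + 0 + 0 = 3 ≡ 1 (mod 2).
  s_2 = 0 + 1 + 1 + 0 + 0 + 1 + 0 + 0 = 3 ≡ 1 (mod 2).
  s_3 = 1 + 1 + 1 + 0 + 1 + 0 + 0 + 0 = 4 ≡ 0 (mod 2).
  s_4 = 1 + 1 + 1 + 0 + 1 + 0 + 1 + 0 = 5 ≡ 1 (mod 2).
s = (1, 1, 0, 1)^T — this equals column 13 of H (binary 1101), so error is at position 13.
Correct: flip bit 13 of r = 111011001100100 to get c = 111011001100000.


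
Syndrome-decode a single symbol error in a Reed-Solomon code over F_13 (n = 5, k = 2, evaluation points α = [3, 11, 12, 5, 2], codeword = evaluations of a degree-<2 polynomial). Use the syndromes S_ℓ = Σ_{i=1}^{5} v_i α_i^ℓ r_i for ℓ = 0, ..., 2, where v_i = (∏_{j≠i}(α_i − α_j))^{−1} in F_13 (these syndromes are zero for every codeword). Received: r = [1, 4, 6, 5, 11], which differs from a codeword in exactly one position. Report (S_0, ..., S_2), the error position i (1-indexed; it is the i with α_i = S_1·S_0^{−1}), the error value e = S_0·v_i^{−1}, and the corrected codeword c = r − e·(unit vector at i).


S = (9, 5, 10), error at position 5, error magnitude e = 12, c = [1, 4, 6, 5, 12].

Step 1: column multipliers v_i = (∏_{j≠i}(α_i − α_j))^{−1} mod 13.
  i = 1 (α = 3): (3−11)(3−12)(3−5)(3−2) = (−8)·(−9)·(−2)·1 = −144 ≡ 12, so v_1 = 12^{−1} = 12 (mod 13).
  i = 2 (α = 11): (11−3)(11−12)(11−5)(11−2) = 8·(−1)·6·9 = −432 ≡ 10, so v_2 = 10^{−1} = 4 (mod 13).
  i = 3 (α = 12): (12−3)(12−11)(12−5)(12−2) = 9·1·7·10 = 630 ≡ 6, so v_3 = 6^{−1} = 11 (mod 13).
  i = 4 (α = 5): (5−3)(5−11)(5−12)(5−2) = 2·(−6)·(−7)·3 = 252 ≡ 5, so v_4 = 5^{−1} = 8 (mod 13).
  i = 5 (α = 2): (2−3)(2−11)(2−12)(2−5) = (−1)·(−9)·(−10)·(−3) = 270 ≡ 10, so v_5 = 10^{−1} = 4 (mod 13).
  v = [12, 4, 11, 8, 4].
Step 2: syndromes of r = [1, 4, 6, 5, 11] (all sums mod 13).
  S_0 = Σ v_i r_i = 12·1 + 4·4 + 11·6 + 8·5 + 4·11 = 178 ≡ 9.
  S_1 = Σ v_i α_i r_i = 12·3·1 + 4·11·4 + 11·12·6 + 8·5·5 + 4·2·11 = 1292 ≡ 5.
  α_i^2 mod 13 = [9, 4, 1, 12, 4].
  S_2 = Σ v_i α_i^2 r_i = 12·9·1 + 4·4·4 + 11·1·6 + 8·12·5 + 4·4·11 = 894 ≡ 10.
  S = (9, 5, 10) ≠ 0, so r is not a codeword (an error is present).
Step 3: locate the error. For a single error e at position i, S_ℓ = v_i·e·α_i^ℓ, so α_err = S_1/S_0.
  S_0^{−1} = 9^{−1} = 3 (mod 13), so α_err = 5·3 = 15 ≡ 2 = α_5. Error position i = 5.
  Consistency check: S_2/S_1 = 10·8 = 80 ≡ 2 = α_err ✓ (single-error assumption holds).
Step 4: error magnitude e = S_0/v_5 = S_0·∏_{j≠5}(α_5 − α_j) = 9·10 = 90 ≡ 12 (mod 13).
Step 5: correct position 5: c_5 = r_5 − e = 11 − 12 ≡ 12 (mod 13). Hence c = [1, 4, 6, 5, 12].
  Check: interpolating c through the α_i gives m(x) = 8 + 2·x (degree < 2) with m(α_i) = c_i for every i, so c is indeed a codeword.
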